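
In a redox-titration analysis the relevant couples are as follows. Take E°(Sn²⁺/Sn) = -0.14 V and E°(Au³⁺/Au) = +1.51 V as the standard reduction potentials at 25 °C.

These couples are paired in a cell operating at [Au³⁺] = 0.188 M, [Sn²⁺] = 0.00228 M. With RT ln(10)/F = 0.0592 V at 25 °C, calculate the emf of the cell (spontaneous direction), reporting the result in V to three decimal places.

+1.714 V

Au³⁺/Au is the cathode (higher E°), Sn²⁺/Sn the anode: E°cell = +1.51 − (-0.14) = +1.65 V, n = 6.
Overall: 2 Au³⁺(aq) + 3 Sn(s) → 2 Au(s) + 3 Sn²⁺(aq)
Q = [Sn²⁺]^3 / ([Au³⁺]^2); log Q = -6.475.
E = E° − (0.0592/n) log Q = +1.65 − (0.0592/6)(-6.475) = +1.714 V.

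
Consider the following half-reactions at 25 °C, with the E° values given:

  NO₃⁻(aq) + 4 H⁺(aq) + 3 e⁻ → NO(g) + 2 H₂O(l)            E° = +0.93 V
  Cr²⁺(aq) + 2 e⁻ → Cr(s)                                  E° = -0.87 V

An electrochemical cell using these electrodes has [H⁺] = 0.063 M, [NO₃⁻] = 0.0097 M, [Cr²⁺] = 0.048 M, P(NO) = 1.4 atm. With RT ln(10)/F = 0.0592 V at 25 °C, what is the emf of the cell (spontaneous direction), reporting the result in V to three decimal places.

NO₃⁻/NO is the cathode (higher E°), Cr²⁺/Cr the anode: E°cell = +0.93 − (-0.87) = +1.80 V, n = 6.
Overall: 2 NO₃⁻(aq) + 8 H⁺(aq) + 3 Cr(s) → 2 NO(g) + 4 H₂O(l) + 3 Cr²⁺(aq)
Q = P(NO)^2·[Cr²⁺]^3 / ([NO₃⁻]^2·[H⁺]^8); log Q = 9.968.
E = E° − (0.0592/n) log Q = +1.80 − (0.0592/6)(9.968) = +1.702 V.

+1.702 V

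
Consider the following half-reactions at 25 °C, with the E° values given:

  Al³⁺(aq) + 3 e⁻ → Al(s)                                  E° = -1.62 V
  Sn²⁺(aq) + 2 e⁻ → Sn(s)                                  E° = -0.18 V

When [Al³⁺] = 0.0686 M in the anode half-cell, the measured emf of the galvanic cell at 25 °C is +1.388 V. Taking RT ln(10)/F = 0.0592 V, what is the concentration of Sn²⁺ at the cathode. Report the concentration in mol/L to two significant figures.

Sn²⁺/Sn is the cathode, Al³⁺/Al the anode: E°cell = +1.44 V, n = 6.
Overall reaction: 3 Sn²⁺(aq) + 2 Al(s) → 3 Sn(s) + 2 Al³⁺(aq); Q = [Al³⁺]^2/[Sn²⁺]^3.
From E = E° − (0.0592/n) log Q: log Q = (E° − E)·n/0.0592 = (+1.44 − (+1.388))·6/0.0592 = 5.2703.
So 3·log[Sn²⁺] = 2·log(0.0686) − log Q = -2.3274 − (5.2703) = -7.5977; log[Sn²⁺] = -7.5977 / 3 = -2.5326; [Sn²⁺] = 10^(-2.5326) ≈ 0.0029 M.

0.0029 M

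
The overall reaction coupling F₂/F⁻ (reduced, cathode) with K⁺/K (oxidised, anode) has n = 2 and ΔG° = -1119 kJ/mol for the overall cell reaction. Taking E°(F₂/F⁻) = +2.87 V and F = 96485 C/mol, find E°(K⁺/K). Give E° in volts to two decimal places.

-2.93 V

E°cell = −ΔG°/(nF) = −(-1119×10³)/((2)(96485)) = +5.799 V.
Since F₂/F⁻ is the cathode and K⁺/K the anode, E°cell = E°(F₂/F⁻) − E°(K⁺/K).
So E°(K⁺/K) = E°(F₂/F⁻) − E°cell = (+2.87) − (+5.799) = -2.93 V.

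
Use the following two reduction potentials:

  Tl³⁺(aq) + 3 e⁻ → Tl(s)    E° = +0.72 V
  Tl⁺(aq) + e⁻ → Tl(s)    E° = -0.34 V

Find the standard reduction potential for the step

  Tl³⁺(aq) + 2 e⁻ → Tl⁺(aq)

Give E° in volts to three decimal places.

Sequential free energies add, so n₃E°₃ = n₁E°₁ + n₂E°₂.
With n₃ = 3, and the known step contributing 1×(-0.34) V, the unknown satisfies 2·E° = 3×(+0.72) − 1×(-0.34) = +2.500.
E° = +2.500 / 2 = +1.250 V.

+1.250 V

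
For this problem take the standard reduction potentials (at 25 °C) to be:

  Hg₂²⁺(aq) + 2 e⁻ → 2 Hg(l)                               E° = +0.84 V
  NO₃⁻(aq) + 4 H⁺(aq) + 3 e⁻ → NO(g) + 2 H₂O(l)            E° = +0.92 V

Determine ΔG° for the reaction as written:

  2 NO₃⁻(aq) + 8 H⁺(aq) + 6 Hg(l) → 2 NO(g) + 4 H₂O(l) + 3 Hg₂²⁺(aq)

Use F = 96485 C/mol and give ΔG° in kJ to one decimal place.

As written, NO₃⁻/NO is reduced (cathode) and Hg₂²⁺/Hg is oxidised (anode), so E°cell = (+0.92) − (+0.84) = +0.08 V.
Balancing electrons gives n = 6.
ΔG° = −nFE° = −(6)(96485)(+0.08) = -46,313 J = -46.3 kJ.

-46.3 kJ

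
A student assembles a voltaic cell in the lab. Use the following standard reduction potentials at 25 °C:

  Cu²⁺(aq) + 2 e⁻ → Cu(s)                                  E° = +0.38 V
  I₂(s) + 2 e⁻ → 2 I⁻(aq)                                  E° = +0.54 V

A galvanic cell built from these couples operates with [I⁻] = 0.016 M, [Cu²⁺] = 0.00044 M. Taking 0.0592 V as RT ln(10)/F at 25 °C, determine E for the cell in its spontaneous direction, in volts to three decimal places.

+0.366 V

I₂/I⁻ is the cathode (higher E°), Cu²⁺/Cu the anode: E°cell = +0.54 − (+0.38) = +0.16 V, n = 2.
Overall: I₂(s) + Cu(s) → 2 I⁻(aq) + Cu²⁺(aq)
Q = [I⁻]^2·[Cu²⁺]; log Q = -6.948.
E = E° − (0.0592/n) log Q = +0.16 − (0.0592/2)(-6.948) = +0.366 V.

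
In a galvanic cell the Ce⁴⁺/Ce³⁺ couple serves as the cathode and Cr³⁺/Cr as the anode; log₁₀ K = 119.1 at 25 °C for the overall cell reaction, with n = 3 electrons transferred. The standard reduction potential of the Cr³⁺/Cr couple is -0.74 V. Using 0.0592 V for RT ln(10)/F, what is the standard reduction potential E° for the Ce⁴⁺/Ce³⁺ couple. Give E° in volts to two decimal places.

E°cell = (0.0592/n)·log K = (0.0592/3)(119.1) = +2.350 V.
Since Ce⁴⁺/Ce³⁺ is the cathode and Cr³⁺/Cr the anode, E°cell = E°(Ce⁴⁺/Ce³⁺) − E°(Cr³⁺/Cr).
So E°(Ce⁴⁺/Ce³⁺) = E°cell + E°(Cr³⁺/Cr) = +2.350 + (-0.74) = +1.61 V.

+1.61 V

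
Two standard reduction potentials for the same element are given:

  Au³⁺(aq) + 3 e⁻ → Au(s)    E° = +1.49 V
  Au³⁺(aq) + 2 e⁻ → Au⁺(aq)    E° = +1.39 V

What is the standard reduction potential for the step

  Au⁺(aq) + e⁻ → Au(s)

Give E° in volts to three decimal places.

Sequential free energies add, so n₃E°₃ = n₁E°₁ + n₂E°₂.
With n₃ = 3, and the known step contributing 2×(+1.39) V, the unknown satisfies 1·E° = 3×(+1.49) − 2×(+1.39) = +1.690.
E° = +1.690 / 1 = +1.690 V.

+1.690 V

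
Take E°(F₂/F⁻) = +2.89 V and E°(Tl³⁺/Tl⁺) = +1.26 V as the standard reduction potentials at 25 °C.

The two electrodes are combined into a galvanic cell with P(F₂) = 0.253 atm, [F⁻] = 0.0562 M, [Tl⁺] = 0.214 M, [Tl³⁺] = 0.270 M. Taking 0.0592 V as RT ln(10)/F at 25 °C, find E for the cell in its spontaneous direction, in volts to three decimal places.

+1.683 V

F₂/F⁻ is the cathode (higher E°), Tl³⁺/Tl⁺ the anode: E°cell = +2.89 − (+1.26) = +1.63 V, n = 2.
Overall: F₂(g) + Tl⁺(aq) → 2 F⁻(aq) + Tl³⁺(aq)
Q = [F⁻]^2·[Tl³⁺] / (P(F₂)·[Tl⁺]); log Q = -1.803.
E = E° − (0.0592/n) log Q = +1.63 − (0.0592/2)(-1.803) = +1.683 V.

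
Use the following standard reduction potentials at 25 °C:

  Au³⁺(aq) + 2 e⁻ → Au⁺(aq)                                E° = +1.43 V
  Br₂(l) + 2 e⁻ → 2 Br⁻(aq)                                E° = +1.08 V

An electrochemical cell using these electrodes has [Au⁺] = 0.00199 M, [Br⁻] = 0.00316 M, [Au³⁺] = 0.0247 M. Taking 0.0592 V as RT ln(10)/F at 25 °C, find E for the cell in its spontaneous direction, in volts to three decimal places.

+0.234 V

Au³⁺/Au⁺ is the cathode (higher E°), Br₂/Br⁻ the anode: E°cell = +1.43 − (+1.08) = +0.35 V, n = 2.
Overall: Au³⁺(aq) + 2 Br⁻(aq) → Au⁺(aq) + Br₂(l)
Q = [Au⁺] / ([Au³⁺]·[Br⁻]^2); log Q = 3.907.
E = E° − (0.0592/n) log Q = +0.35 − (0.0592/2)(3.907) = +0.234 V.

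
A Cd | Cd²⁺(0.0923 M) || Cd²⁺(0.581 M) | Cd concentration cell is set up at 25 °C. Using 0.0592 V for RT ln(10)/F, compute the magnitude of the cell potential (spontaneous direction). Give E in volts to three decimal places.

For a concentration cell E°cell = 0. The 0.581 M side is the cathode (reduction is favoured where [Cd²⁺] is higher).
With n = 2, E = −(0.0592/2) log([Cd²⁺]ₐₙ/[Cd²⁺]꜀ₐₜ) = −(0.0592/2) log(0.0923/0.581) = −(0.0592/2)(-0.799) = +0.024 V.

+0.024 V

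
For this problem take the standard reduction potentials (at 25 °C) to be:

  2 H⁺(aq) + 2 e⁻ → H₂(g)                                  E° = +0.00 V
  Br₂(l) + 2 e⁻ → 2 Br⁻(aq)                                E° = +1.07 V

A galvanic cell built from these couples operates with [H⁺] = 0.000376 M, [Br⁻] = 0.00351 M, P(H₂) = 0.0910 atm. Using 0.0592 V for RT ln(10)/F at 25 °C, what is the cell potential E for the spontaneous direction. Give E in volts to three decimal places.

Br₂/Br⁻ is the cathode (higher E°), H⁺/H₂ the anode: E°cell = +1.07 − (+0.00) = +1.07 V, n = 2.
Overall: Br₂(l) + H₂(g) → 2 Br⁻(aq) + 2 H⁺(aq)
Q = [Br⁻]^2·[H⁺]^2 / (P(H₂)); log Q = -10.718.
E = E° − (0.0592/n) log Q = +1.07 − (0.0592/2)(-10.718) = +1.387 V.

+1.387 V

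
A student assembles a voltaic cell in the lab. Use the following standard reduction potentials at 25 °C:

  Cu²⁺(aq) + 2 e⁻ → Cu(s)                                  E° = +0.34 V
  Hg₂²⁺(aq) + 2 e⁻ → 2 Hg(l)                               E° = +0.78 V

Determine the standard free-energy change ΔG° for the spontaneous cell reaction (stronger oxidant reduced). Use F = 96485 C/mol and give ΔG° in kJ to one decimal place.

Hg₂²⁺/Hg (E° = +0.78 V) is the cathode; Cu²⁺/Cu (E° = +0.34 V) is the anode, so E°cell = +0.44 V.
Balancing electrons gives n = 2 (lcm of 2 and 2).
ΔG° = −nFE° = −(2)(96485)(+0.44) = -84,907 J = -84.9 kJ.

-84.9 kJ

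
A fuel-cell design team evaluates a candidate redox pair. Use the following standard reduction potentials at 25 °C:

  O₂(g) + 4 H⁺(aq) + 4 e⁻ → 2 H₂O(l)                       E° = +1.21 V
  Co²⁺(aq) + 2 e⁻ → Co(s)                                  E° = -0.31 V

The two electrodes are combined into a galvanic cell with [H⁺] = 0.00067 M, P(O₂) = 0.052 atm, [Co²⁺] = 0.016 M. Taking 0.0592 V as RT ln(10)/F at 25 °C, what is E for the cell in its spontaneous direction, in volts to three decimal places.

+1.366 V

O₂/H₂O is the cathode (higher E°), Co²⁺/Co the anode: E°cell = +1.21 − (-0.31) = +1.52 V, n = 4.
Overall: O₂(g) + 4 H⁺(aq) + 2 Co(s) → 2 H₂O(l) + 2 Co²⁺(aq)
Q = [Co²⁺]^2 / (P(O₂)·[H⁺]^4); log Q = 10.388.
E = E° − (0.0592/n) log Q = +1.52 − (0.0592/4)(10.388) = +1.366 V.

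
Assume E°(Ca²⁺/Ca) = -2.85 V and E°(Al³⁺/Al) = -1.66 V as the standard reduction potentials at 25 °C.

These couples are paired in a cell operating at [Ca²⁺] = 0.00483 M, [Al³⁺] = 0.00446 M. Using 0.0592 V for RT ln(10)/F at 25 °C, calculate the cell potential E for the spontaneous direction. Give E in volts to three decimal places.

+1.212 V

Al³⁺/Al is the cathode (higher E°), Ca²⁺/Ca the anode: E°cell = -1.66 − (-2.85) = +1.19 V, n = 6.
Overall: 2 Al³⁺(aq) + 3 Ca(s) → 2 Al(s) + 3 Ca²⁺(aq)
Q = [Ca²⁺]^3 / ([Al³⁺]^2); log Q = -2.247.
E = E° − (0.0592/n) log Q = +1.19 − (0.0592/6)(-2.247) = +1.212 V.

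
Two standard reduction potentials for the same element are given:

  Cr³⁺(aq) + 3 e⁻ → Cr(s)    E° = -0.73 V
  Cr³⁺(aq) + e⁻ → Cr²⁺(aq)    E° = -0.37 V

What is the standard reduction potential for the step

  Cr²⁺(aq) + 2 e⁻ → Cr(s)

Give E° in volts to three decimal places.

-0.910 V

Sequential free energies add, so n₃E°₃ = n₁E°₁ + n₂E°₂.
With n₃ = 3, and the known step contributing 1×(-0.37) V, the unknown satisfies 2·E° = 3×(-0.73) − 1×(-0.37) = -1.820.
E° = -1.820 / 2 = -0.910 V.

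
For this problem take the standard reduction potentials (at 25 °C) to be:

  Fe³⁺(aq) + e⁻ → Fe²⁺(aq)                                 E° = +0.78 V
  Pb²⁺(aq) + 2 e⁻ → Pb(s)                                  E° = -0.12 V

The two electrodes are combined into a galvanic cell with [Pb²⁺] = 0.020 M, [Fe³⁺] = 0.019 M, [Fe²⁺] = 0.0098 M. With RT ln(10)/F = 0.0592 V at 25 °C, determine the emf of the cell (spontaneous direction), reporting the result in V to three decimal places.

Fe³⁺/Fe²⁺ is the cathode (higher E°), Pb²⁺/Pb the anode: E°cell = +0.78 − (-0.12) = +0.90 V, n = 2.
Overall: 2 Fe³⁺(aq) + Pb(s) → 2 Fe²⁺(aq) + Pb²⁺(aq)
Q = [Fe²⁺]^2·[Pb²⁺] / ([Fe³⁺]^2); log Q = -2.274.
E = E° − (0.0592/n) log Q = +0.90 − (0.0592/2)(-2.274) = +0.967 V.

+0.967 V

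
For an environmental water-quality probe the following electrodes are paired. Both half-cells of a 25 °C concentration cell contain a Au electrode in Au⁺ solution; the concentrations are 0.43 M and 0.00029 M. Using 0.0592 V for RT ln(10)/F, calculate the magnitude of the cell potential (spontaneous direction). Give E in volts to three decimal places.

For a concentration cell E°cell = 0. The 0.43 M side is the cathode (reduction is favoured where [Au⁺] is higher).
With n = 1, E = −(0.0592/1) log([Au⁺]ₐₙ/[Au⁺]꜀ₐₜ) = −(0.0592/1) log(0.00029/0.43) = −(0.0592/1)(-3.171) = +0.188 V.

+0.188 V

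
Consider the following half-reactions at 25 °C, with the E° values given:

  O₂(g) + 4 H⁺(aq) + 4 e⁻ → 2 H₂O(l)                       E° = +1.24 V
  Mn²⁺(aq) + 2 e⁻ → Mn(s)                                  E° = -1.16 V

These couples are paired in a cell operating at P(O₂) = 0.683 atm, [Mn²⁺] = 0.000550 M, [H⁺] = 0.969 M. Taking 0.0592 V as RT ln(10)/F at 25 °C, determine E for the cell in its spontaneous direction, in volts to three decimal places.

O₂/H₂O is the cathode (higher E°), Mn²⁺/Mn the anode: E°cell = +1.24 − (-1.16) = +2.40 V, n = 4.
Overall: O₂(g) + 4 H⁺(aq) + 2 Mn(s) → 2 H₂O(l) + 2 Mn²⁺(aq)
Q = [Mn²⁺]^2 / (P(O₂)·[H⁺]^4); log Q = -6.299.
E = E° − (0.0592/n) log Q = +2.40 − (0.0592/4)(-6.299) = +2.493 V.

+2.493 V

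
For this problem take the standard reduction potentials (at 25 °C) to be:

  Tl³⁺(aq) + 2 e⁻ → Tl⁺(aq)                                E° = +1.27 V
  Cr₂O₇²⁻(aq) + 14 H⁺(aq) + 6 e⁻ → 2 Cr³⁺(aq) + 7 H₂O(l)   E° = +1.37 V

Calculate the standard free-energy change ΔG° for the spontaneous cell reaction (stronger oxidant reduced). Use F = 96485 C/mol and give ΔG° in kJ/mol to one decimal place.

Cr₂O₇²⁻/Cr³⁺ (E° = +1.37 V) is the cathode; Tl³⁺/Tl⁺ (E° = +1.27 V) is the anode, so E°cell = +0.10 V.
Balancing electrons gives n = 6 (lcm of 6 and 2).
ΔG° = −nFE° = −(6)(96485)(+0.10) = -57,891 J = -57.9 kJ/mol.

-57.9 kJ/mol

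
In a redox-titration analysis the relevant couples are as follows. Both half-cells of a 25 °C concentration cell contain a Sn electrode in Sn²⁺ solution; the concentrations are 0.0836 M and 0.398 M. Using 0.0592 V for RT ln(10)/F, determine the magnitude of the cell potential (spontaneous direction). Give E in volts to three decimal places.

+0.020 V

For a concentration cell E°cell = 0. The 0.398 M side is the cathode (reduction is favoured where [Sn²⁺] is higher).
With n = 2, E = −(0.0592/2) log([Sn²⁺]ₐₙ/[Sn²⁺]꜀ₐₜ) = −(0.0592/2) log(0.0836/0.398) = −(0.0592/2)(-0.678) = +0.020 V.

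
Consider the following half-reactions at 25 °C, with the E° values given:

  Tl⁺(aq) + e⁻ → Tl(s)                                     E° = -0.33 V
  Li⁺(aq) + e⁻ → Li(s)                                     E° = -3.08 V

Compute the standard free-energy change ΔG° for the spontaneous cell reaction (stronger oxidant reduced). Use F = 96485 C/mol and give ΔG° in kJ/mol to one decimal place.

Tl⁺/Tl (E° = -0.33 V) is the cathode; Li⁺/Li (E° = -3.08 V) is the anode, so E°cell = +2.75 V.
Balancing electrons gives n = 1 (lcm of 1 and 1).
ΔG° = −nFE° = −(1)(96485)(+2.75) = -265,334 J = -265.3 kJ/mol.

-265.3 kJ/mol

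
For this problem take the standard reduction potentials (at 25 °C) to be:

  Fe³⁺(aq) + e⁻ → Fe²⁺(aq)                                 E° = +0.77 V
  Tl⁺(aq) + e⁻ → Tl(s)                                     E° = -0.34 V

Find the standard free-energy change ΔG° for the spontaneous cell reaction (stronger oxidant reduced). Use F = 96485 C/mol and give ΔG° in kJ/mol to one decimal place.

-107.1 kJ/mol

Fe³⁺/Fe²⁺ (E° = +0.77 V) is the cathode; Tl⁺/Tl (E° = -0.34 V) is the anode, so E°cell = +1.11 V.
Balancing electrons gives n = 1 (lcm of 1 and 1).
ΔG° = −nFE° = −(1)(96485)(+1.11) = -107,098 J = -107.1 kJ/mol.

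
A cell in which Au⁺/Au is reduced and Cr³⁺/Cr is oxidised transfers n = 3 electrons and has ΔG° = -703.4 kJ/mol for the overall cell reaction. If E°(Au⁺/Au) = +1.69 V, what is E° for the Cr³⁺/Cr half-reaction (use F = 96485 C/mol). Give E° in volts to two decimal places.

E°cell = −ΔG°/(nF) = −(-703.4×10³)/((3)(96485)) = +2.430 V.
Since Au⁺/Au is the cathode and Cr³⁺/Cr the anode, E°cell = E°(Au⁺/Au) − E°(Cr³⁺/Cr).
So E°(Cr³⁺/Cr) = E°(Au⁺/Au) − E°cell = (+1.69) − (+2.430) = -0.74 V.

-0.74 V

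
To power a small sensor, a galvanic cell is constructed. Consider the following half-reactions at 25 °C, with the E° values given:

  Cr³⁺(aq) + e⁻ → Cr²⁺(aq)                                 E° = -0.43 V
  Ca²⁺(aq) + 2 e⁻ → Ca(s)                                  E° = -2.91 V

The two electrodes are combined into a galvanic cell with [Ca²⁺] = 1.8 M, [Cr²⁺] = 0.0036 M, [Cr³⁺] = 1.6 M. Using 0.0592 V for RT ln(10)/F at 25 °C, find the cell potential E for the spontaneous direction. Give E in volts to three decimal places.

Cr³⁺/Cr²⁺ is the cathode (higher E°), Ca²⁺/Ca the anode: E°cell = -0.43 − (-2.91) = +2.48 V, n = 2.
Overall: 2 Cr³⁺(aq) + Ca(s) → 2 Cr²⁺(aq) + Ca²⁺(aq)
Q = [Cr²⁺]^2·[Ca²⁺] / ([Cr³⁺]^2); log Q = -5.040.
E = E° − (0.0592/n) log Q = +2.48 − (0.0592/2)(-5.040) = +2.629 V.

+2.629 V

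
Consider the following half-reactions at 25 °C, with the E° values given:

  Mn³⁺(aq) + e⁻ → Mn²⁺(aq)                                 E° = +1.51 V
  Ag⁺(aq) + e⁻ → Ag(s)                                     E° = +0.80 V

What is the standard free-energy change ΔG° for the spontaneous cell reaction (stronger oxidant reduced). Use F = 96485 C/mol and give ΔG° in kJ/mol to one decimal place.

-68.5 kJ/mol

Mn³⁺/Mn²⁺ (E° = +1.51 V) is the cathode; Ag⁺/Ag (E° = +0.80 V) is the anode, so E°cell = +0.71 V.
Balancing electrons gives n = 1 (lcm of 1 and 1).
ΔG° = −nFE° = −(1)(96485)(+0.71) = -68,504 J = -68.5 kJ/mol.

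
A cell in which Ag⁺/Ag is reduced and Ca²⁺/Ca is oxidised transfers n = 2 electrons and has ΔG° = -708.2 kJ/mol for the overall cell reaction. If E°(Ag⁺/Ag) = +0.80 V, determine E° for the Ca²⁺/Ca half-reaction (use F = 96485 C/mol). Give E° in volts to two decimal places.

-2.87 V

E°cell = −ΔG°/(nF) = −(-708.2×10³)/((2)(96485)) = +3.670 V.
Since Ag⁺/Ag is the cathode and Ca²⁺/Ca the anode, E°cell = E°(Ag⁺/Ag) − E°(Ca²⁺/Ca).
So E°(Ca²⁺/Ca) = E°(Ag⁺/Ag) − E°cell = (+0.80) − (+3.670) = -2.87 V.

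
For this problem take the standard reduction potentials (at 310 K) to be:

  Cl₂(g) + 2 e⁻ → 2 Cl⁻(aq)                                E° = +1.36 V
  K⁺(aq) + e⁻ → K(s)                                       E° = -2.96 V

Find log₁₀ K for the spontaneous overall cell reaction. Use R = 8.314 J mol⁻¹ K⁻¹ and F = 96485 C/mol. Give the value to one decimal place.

140.5

Cathode: Cl₂/Cl⁻; anode: K⁺/K. E°cell = (+1.36) − (-2.96) = +4.32 V, with n = 2.
ΔG° = −nFE° = −RT ln K, so ln K = nFE°/(RT) = (2)(96485)(+4.32) / ((8.314)(310)) = 323.446.
log₁₀ K = 323.446 / ln 10 = 140.5.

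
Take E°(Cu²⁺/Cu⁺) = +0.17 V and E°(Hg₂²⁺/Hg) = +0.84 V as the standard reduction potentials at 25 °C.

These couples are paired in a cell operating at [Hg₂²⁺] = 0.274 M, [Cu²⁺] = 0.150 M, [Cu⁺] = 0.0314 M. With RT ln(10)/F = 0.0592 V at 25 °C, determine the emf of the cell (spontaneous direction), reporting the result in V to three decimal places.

Hg₂²⁺/Hg is the cathode (higher E°), Cu²⁺/Cu⁺ the anode: E°cell = +0.84 − (+0.17) = +0.67 V, n = 2.
Overall: Hg₂²⁺(aq) + 2 Cu⁺(aq) → 2 Hg(l) + 2 Cu²⁺(aq)
Q = [Cu²⁺]^2 / ([Hg₂²⁺]·[Cu⁺]^2); log Q = 1.921.
E = E° − (0.0592/n) log Q = +0.67 − (0.0592/2)(1.921) = +0.613 V.

+0.613 V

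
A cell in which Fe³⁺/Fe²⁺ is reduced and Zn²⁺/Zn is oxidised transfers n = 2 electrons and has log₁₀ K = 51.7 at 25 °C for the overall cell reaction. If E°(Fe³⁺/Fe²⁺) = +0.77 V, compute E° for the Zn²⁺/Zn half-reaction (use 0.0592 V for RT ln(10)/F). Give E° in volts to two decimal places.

E°cell = (0.0592/n)·log K = (0.0592/2)(51.7) = +1.530 V.
Since Fe³⁺/Fe²⁺ is the cathode and Zn²⁺/Zn the anode, E°cell = E°(Fe³⁺/Fe²⁺) − E°(Zn²⁺/Zn).
So E°(Zn²⁺/Zn) = E°(Fe³⁺/Fe²⁺) − E°cell = (+0.77) − (+1.530) = -0.76 V.

-0.76 V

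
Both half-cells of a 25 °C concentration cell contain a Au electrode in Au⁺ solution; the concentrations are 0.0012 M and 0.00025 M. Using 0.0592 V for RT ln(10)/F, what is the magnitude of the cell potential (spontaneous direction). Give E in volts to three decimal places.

+0.040 V

For a concentration cell E°cell = 0. The 0.0012 M side is the cathode (reduction is favoured where [Au⁺] is higher).
With n = 1, E = −(0.0592/1) log([Au⁺]ₐₙ/[Au⁺]꜀ₐₜ) = −(0.0592/1) log(0.00025/0.0012) = −(0.0592/1)(-0.681) = +0.040 V.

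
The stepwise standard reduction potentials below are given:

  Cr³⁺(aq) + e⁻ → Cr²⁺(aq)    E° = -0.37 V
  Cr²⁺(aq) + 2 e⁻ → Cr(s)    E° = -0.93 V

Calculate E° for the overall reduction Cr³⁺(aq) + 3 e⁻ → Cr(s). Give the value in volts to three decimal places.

Since ΔG° = −nFE° is additive over sequential reductions, n₃E°₃ = n₁E°₁ + n₂E°₂.
E°₃ = (1×-0.37 + 2×-0.93) / 3 = (-2.230) / 3 = -0.743 V.
Simply averaging or adding the two E° values would be wrong; the electron-weighted sum is required.

-0.743 V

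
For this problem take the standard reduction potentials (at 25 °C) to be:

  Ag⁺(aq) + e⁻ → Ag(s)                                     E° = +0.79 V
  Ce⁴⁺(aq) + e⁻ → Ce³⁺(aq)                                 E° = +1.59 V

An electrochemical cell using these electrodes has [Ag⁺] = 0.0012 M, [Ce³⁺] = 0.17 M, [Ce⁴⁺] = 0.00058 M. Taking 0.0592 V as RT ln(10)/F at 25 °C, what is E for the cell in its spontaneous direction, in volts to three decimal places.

+0.827 V

Ce⁴⁺/Ce³⁺ is the cathode (higher E°), Ag⁺/Ag the anode: E°cell = +1.59 − (+0.79) = +0.80 V, n = 1.
Overall: Ce⁴⁺(aq) + Ag(s) → Ce³⁺(aq) + Ag⁺(aq)
Q = [Ce³⁺]·[Ag⁺] / ([Ce⁴⁺]); log Q = -0.454.
E = E° − (0.0592/n) log Q = +0.80 − (0.0592/1)(-0.454) = +0.827 V.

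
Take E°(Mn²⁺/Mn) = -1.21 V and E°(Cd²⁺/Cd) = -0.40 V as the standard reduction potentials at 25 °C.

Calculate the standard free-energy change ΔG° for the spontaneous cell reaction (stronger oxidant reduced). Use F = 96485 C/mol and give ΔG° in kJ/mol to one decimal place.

-156.3 kJ/mol

Cd²⁺/Cd (E° = -0.40 V) is the cathode; Mn²⁺/Mn (E° = -1.21 V) is the anode, so E°cell = +0.81 V.
Balancing electrons gives n = 2 (lcm of 2 and 2).
ΔG° = −nFE° = −(2)(96485)(+0.81) = -156,306 J = -156.3 kJ/mol.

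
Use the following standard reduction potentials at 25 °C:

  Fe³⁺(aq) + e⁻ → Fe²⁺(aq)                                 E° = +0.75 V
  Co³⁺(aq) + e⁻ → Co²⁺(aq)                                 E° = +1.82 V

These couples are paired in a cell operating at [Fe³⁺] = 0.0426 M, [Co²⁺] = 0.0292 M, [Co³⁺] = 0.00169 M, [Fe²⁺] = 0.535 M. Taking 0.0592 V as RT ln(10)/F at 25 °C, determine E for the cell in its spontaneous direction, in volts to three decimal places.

Co³⁺/Co²⁺ is the cathode (higher E°), Fe³⁺/Fe²⁺ the anode: E°cell = +1.82 − (+0.75) = +1.07 V, n = 1.
Overall: Co³⁺(aq) + Fe²⁺(aq) → Co²⁺(aq) + Fe³⁺(aq)
Q = [Co²⁺]·[Fe³⁺] / ([Co³⁺]·[Fe²⁺]); log Q = 0.139.
E = E° − (0.0592/n) log Q = +1.07 − (0.0592/1)(0.139) = +1.062 V.

+1.062 V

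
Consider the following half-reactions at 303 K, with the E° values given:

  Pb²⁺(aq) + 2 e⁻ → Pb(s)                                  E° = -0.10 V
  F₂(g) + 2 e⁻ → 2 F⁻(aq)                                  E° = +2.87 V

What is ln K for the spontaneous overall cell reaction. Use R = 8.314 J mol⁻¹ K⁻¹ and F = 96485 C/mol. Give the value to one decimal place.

227.5

Cathode: F₂/F⁻; anode: Pb²⁺/Pb. E°cell = (+2.87) − (-0.10) = +2.97 V, with n = 2.
ΔG° = −nFE° = −RT ln K, so ln K = nFE°/(RT) = (2)(96485)(+2.97) / ((8.314)(303)) = 227.506.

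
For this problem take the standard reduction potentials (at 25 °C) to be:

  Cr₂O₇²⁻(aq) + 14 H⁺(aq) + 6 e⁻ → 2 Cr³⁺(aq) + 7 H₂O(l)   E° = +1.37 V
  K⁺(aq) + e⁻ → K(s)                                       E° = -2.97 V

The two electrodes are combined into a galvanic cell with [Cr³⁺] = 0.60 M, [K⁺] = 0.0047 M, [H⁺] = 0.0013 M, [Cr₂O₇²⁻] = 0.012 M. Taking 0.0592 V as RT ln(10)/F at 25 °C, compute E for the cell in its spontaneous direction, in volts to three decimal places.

Cr₂O₇²⁻/Cr³⁺ is the cathode (higher E°), K⁺/K the anode: E°cell = +1.37 − (-2.97) = +4.34 V, n = 6.
Overall: Cr₂O₇²⁻(aq) + 14 H⁺(aq) + 6 K(s) → 2 Cr³⁺(aq) + 7 H₂O(l) + 6 K⁺(aq)
Q = [Cr³⁺]^2·[K⁺]^6 / ([Cr₂O₇²⁻]·[H⁺]^14); log Q = 27.915.
E = E° − (0.0592/n) log Q = +4.34 − (0.0592/6)(27.915) = +4.065 V.

+4.065 V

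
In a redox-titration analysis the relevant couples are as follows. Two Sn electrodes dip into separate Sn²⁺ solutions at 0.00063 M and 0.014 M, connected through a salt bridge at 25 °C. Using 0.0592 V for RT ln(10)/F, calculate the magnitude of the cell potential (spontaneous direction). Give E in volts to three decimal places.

+0.040 V

For a concentration cell E°cell = 0. The 0.014 M side is the cathode (reduction is favoured where [Sn²⁺] is higher).
With n = 2, E = −(0.0592/2) log([Sn²⁺]ₐₙ/[Sn²⁺]꜀ₐₜ) = −(0.0592/2) log(0.00063/0.014) = −(0.0592/2)(-1.347) = +0.040 V.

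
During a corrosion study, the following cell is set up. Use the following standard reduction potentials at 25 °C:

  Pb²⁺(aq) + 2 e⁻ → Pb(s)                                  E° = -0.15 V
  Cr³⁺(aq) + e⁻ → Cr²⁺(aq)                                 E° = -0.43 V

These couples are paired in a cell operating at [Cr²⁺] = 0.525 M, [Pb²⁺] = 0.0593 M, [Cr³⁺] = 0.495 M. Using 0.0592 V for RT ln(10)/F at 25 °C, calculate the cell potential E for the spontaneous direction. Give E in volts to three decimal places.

Pb²⁺/Pb is the cathode (higher E°), Cr³⁺/Cr²⁺ the anode: E°cell = -0.15 − (-0.43) = +0.28 V, n = 2.
Overall: Pb²⁺(aq) + 2 Cr²⁺(aq) → Pb(s) + 2 Cr³⁺(aq)
Q = [Cr³⁺]^2 / ([Pb²⁺]·[Cr²⁺]^2); log Q = 1.176.
E = E° − (0.0592/n) log Q = +0.28 − (0.0592/2)(1.176) = +0.245 V.

+0.245 V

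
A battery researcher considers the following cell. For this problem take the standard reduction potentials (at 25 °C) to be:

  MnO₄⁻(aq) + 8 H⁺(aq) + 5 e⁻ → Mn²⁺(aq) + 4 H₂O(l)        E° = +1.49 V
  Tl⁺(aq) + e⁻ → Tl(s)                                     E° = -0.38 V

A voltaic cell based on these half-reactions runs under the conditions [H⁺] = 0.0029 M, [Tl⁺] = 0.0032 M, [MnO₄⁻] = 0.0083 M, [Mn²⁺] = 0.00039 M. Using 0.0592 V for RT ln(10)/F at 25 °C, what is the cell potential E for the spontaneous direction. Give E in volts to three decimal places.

+1.793 V

MnO₄⁻/Mn²⁺ is the cathode (higher E°), Tl⁺/Tl the anode: E°cell = +1.49 − (-0.38) = +1.87 V, n = 5.
Overall: MnO₄⁻(aq) + 8 H⁺(aq) + 5 Tl(s) → Mn²⁺(aq) + 4 H₂O(l) + 5 Tl⁺(aq)
Q = [Mn²⁺]·[Tl⁺]^5 / ([MnO₄⁻]·[H⁺]^8); log Q = 6.499.
E = E° − (0.0592/n) log Q = +1.87 − (0.0592/5)(6.499) = +1.793 V.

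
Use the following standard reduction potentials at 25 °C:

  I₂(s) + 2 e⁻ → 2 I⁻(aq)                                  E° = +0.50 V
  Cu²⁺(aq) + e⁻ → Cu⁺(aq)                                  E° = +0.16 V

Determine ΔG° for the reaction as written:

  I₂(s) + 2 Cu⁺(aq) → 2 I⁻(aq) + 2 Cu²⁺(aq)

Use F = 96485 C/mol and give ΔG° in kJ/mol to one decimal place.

-65.6 kJ/mol

As written, I₂/I⁻ is reduced (cathode) and Cu²⁺/Cu⁺ is oxidised (anode), so E°cell = (+0.50) − (+0.16) = +0.34 V.
Balancing electrons gives n = 2.
ΔG° = −nFE° = −(2)(96485)(+0.34) = -65,610 J = -65.6 kJ/mol.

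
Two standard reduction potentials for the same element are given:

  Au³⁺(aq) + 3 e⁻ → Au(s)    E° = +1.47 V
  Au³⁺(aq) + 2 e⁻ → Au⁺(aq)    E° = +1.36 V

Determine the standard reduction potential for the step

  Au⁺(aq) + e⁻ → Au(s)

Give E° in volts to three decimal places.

Sequential free energies add, so n₃E°₃ = n₁E°₁ + n₂E°₂.
With n₃ = 3, and the known step contributing 2×(+1.36) V, the unknown satisfies 1·E° = 3×(+1.47) − 2×(+1.36) = +1.690.
E° = +1.690 / 1 = +1.690 V.

+1.690 V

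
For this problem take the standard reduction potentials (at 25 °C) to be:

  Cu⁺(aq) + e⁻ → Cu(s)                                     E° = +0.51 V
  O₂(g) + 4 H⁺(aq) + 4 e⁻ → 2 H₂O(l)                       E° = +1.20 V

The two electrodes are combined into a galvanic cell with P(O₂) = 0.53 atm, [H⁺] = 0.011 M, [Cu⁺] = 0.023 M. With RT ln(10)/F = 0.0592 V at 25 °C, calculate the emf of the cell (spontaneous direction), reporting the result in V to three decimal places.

O₂/H₂O is the cathode (higher E°), Cu⁺/Cu the anode: E°cell = +1.20 − (+0.51) = +0.69 V, n = 4.
Overall: O₂(g) + 4 H⁺(aq) + 4 Cu(s) → 2 H₂O(l) + 4 Cu⁺(aq)
Q = [Cu⁺]^4 / (P(O₂)·[H⁺]^4); log Q = 1.557.
E = E° − (0.0592/n) log Q = +0.69 − (0.0592/4)(1.557) = +0.667 V.

+0.667 V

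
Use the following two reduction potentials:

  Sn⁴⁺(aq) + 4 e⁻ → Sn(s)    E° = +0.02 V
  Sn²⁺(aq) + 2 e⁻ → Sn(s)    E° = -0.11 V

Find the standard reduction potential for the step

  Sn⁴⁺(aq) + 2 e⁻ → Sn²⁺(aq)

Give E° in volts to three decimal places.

+0.150 V

Sequential free energies add, so n₃E°₃ = n₁E°₁ + n₂E°₂.
With n₃ = 4, and the known step contributing 2×(-0.11) V, the unknown satisfies 2·E° = 4×(+0.02) − 2×(-0.11) = +0.300.
E° = +0.300 / 2 = +0.150 V.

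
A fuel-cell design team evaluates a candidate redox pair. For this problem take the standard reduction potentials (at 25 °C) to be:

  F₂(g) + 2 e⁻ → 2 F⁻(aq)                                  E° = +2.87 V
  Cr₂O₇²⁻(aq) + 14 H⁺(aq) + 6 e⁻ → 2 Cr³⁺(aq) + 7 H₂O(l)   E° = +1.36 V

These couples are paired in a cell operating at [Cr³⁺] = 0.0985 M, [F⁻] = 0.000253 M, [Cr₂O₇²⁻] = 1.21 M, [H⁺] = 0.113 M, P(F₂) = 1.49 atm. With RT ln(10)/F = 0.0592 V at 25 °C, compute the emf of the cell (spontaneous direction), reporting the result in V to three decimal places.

+1.838 V

F₂/F⁻ is the cathode (higher E°), Cr₂O₇²⁻/Cr³⁺ the anode: E°cell = +2.87 − (+1.36) = +1.51 V, n = 6.
Overall: 3 F₂(g) + 2 Cr³⁺(aq) + 7 H₂O(l) → 6 F⁻(aq) + Cr₂O₇²⁻(aq) + 14 H⁺(aq)
Q = [F⁻]^6·[Cr₂O₇²⁻]·[H⁺]^14 / (P(F₂)^3·[Cr³⁺]^2); log Q = -33.262.
E = E° − (0.0592/n) log Q = +1.51 − (0.0592/6)(-33.262) = +1.838 V.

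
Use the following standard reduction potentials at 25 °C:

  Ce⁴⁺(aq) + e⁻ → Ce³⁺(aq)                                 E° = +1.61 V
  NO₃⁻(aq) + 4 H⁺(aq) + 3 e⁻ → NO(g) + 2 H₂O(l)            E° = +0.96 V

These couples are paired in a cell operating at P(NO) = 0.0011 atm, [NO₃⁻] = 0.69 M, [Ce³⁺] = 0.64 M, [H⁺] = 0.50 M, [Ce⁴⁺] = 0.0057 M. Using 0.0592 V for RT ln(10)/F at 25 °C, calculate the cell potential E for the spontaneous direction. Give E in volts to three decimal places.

Ce⁴⁺/Ce³⁺ is the cathode (higher E°), NO₃⁻/NO the anode: E°cell = +1.61 − (+0.96) = +0.65 V, n = 3.
Overall: 3 Ce⁴⁺(aq) + NO(g) + 2 H₂O(l) → 3 Ce³⁺(aq) + NO₃⁻(aq) + 4 H⁺(aq)
Q = [Ce³⁺]^3·[NO₃⁻]·[H⁺]^4 / ([Ce⁴⁺]^3·P(NO)); log Q = 7.744.
E = E° − (0.0592/n) log Q = +0.65 − (0.0592/3)(7.744) = +0.497 V.

+0.497 V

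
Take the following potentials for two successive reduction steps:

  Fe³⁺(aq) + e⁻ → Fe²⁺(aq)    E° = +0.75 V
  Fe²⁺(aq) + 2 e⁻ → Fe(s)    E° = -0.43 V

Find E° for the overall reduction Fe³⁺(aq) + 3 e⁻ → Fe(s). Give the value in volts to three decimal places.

Since ΔG° = −nFE° is additive over sequential reductions, n₃E°₃ = n₁E°₁ + n₂E°₂.
E°₃ = (1×+0.75 + 2×-0.43) / 3 = (-0.110) / 3 = -0.037 V.
E° values themselves are not directly additive — weighting by electron count is essential.

-0.037 V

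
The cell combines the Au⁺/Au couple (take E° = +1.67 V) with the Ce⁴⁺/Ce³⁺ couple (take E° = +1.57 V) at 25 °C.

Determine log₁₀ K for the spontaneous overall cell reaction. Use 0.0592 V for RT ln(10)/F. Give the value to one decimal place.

Cathode: Au⁺/Au; anode: Ce⁴⁺/Ce³⁺. E°cell = +0.10 V, n = 1.
log K = nE°cell / 0.0592 = (1)(+0.10) / 0.0592 = 1.7.

1.7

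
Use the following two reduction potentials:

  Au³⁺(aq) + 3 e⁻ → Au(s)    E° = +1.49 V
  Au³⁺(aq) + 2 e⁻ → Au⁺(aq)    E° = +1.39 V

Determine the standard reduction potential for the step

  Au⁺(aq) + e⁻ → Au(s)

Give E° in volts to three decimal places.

+1.690 V

Sequential free energies add, so n₃E°₃ = n₁E°₁ + n₂E°₂.
With n₃ = 3, and the known step contributing 2×(+1.39) V, the unknown satisfies 1·E° = 3×(+1.49) − 2×(+1.39) = +1.690.
E° = +1.690 / 1 = +1.690 V.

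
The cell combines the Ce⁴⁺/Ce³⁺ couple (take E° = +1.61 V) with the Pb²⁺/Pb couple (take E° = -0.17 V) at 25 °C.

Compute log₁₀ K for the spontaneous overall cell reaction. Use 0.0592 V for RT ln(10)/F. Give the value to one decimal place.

60.1

Cathode: Ce⁴⁺/Ce³⁺; anode: Pb²⁺/Pb. E°cell = +1.78 V, n = 2.
log K = nE°cell / 0.0592 = (2)(+1.78) / 0.0592 = 60.1.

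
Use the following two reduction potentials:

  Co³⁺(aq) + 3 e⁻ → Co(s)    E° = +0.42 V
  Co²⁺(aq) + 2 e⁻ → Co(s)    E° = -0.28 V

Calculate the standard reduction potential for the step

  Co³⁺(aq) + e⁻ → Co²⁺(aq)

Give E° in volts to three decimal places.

+1.820 V

Sequential free energies add, so n₃E°₃ = n₁E°₁ + n₂E°₂.
With n₃ = 3, and the known step contributing 2×(-0.28) V, the unknown satisfies 1·E° = 3×(+0.42) − 2×(-0.28) = +1.820.
E° = +1.820 / 1 = +1.820 V.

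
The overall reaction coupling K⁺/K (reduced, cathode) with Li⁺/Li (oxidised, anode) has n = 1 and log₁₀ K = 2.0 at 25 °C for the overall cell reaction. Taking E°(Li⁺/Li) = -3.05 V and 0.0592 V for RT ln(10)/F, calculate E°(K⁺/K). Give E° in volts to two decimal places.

-2.93 V

E°cell = (0.0592/n)·log K = (0.0592/1)(2.0) = +0.118 V.
Since K⁺/K is the cathode and Li⁺/Li the anode, E°cell = E°(K⁺/K) − E°(Li⁺/Li).
So E°(K⁺/K) = E°cell + E°(Li⁺/Li) = +0.118 + (-3.05) = -2.93 V.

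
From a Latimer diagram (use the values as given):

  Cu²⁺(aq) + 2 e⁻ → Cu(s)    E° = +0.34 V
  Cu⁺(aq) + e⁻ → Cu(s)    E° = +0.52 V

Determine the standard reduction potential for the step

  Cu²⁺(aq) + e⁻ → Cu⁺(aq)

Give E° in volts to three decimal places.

+0.160 V

Sequential free energies add, so n₃E°₃ = n₁E°₁ + n₂E°₂.
With n₃ = 2, and the known step contributing 1×(+0.52) V, the unknown satisfies 1·E° = 2×(+0.34) − 1×(+0.52) = +0.160.
E° = +0.160 / 1 = +0.160 V.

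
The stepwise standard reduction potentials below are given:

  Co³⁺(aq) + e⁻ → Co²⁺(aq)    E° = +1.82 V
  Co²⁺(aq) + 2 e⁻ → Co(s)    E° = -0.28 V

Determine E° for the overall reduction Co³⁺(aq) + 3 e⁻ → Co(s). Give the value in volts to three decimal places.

+0.420 V

Adding the free-energy changes (−nFE°) of the two steps gives −n₃FE°₃ = −n₁FE°₁ − n₂FE°₂.
E°₃ = (1×+1.82 + 2×-0.28) / 3 = (+1.260) / 3 = +0.420 V.
E° values themselves are not directly additive — weighting by electron count is essential.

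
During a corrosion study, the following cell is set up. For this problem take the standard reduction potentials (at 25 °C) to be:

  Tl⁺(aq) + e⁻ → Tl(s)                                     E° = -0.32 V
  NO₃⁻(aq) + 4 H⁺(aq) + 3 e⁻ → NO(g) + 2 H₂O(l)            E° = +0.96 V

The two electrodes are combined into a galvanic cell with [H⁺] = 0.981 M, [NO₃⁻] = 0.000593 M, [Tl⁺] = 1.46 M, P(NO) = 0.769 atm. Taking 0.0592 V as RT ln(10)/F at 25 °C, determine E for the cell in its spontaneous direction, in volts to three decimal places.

NO₃⁻/NO is the cathode (higher E°), Tl⁺/Tl the anode: E°cell = +0.96 − (-0.32) = +1.28 V, n = 3.
Overall: NO₃⁻(aq) + 4 H⁺(aq) + 3 Tl(s) → NO(g) + 2 H₂O(l) + 3 Tl⁺(aq)
Q = P(NO)·[Tl⁺]^3 / ([NO₃⁻]·[H⁺]^4); log Q = 3.639.
E = E° − (0.0592/n) log Q = +1.28 − (0.0592/3)(3.639) = +1.208 V.

+1.208 V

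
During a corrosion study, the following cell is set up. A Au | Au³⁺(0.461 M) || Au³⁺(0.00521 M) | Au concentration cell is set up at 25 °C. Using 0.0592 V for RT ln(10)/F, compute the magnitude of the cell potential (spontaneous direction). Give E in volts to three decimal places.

For a concentration cell E°cell = 0. The 0.461 M side is the cathode (reduction is favoured where [Au³⁺] is higher).
With n = 3, E = −(0.0592/3) log([Au³⁺]ₐₙ/[Au³⁺]꜀ₐₜ) = −(0.0592/3) log(0.00521/0.461) = −(0.0592/3)(-1.947) = +0.038 V.

+0.038 V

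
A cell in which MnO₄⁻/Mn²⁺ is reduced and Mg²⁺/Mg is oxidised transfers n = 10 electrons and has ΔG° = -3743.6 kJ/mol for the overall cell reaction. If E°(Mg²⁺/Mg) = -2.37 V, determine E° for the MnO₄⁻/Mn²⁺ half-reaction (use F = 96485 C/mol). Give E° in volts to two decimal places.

+1.51 V

E°cell = −ΔG°/(nF) = −(-3743.6×10³)/((10)(96485)) = +3.880 V.
Since MnO₄⁻/Mn²⁺ is the cathode and Mg²⁺/Mg the anode, E°cell = E°(MnO₄⁻/Mn²⁺) − E°(Mg²⁺/Mg).
So E°(MnO₄⁻/Mn²⁺) = E°cell + E°(Mg²⁺/Mg) = +3.880 + (-2.37) = +1.51 V.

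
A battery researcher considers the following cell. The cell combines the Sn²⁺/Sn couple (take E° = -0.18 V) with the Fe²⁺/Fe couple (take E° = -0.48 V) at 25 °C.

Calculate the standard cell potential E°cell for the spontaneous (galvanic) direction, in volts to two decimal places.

+0.30 V

The Sn²⁺/Sn couple has the higher reduction potential, so it is the cathode; Fe²⁺/Fe is oxidised at the anode.
E°cell = E°(cathode) − E°(anode) = (-0.18) − (-0.48) = +0.30 V.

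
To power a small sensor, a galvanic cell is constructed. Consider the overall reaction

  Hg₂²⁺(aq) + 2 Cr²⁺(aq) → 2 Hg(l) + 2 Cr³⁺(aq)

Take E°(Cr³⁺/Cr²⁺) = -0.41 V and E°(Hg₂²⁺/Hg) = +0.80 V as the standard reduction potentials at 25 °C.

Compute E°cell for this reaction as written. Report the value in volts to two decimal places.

The Hg₂²⁺/Hg couple has the higher reduction potential, so it is the cathode; Cr³⁺/Cr²⁺ is oxidised at the anode.
E°cell = E°(cathode) − E°(anode) = (+0.80) − (-0.41) = +1.21 V.

+1.21 V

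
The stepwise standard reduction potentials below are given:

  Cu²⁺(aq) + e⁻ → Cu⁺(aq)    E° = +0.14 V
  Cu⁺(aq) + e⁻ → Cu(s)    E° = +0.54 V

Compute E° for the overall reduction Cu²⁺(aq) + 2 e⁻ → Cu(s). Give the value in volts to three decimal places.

Since ΔG° = −nFE° is additive over sequential reductions, n₃E°₃ = n₁E°₁ + n₂E°₂.
E°₃ = (1×+0.14 + 1×+0.54) / 2 = (+0.680) / 2 = +0.340 V.

+0.340 V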